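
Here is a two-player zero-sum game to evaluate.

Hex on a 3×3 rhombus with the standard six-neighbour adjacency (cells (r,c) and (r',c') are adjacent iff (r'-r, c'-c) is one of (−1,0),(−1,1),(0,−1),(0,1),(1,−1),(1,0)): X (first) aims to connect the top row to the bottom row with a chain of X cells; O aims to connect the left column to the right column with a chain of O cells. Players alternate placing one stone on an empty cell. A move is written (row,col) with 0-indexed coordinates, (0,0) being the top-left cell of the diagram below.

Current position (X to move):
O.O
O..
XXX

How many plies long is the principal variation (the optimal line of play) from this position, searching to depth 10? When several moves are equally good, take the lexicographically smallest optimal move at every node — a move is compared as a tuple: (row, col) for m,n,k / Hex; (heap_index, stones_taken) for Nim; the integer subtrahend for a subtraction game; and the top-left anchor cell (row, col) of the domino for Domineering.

ply 1, X at O.O/O../XXX | (0,1)=-1→OXO/O../XXX*; (1,1)=-1→O.O/OX./XXX; (1,2)=-1→O.O/O.X/XXX
ply 2, O at OXO/O../XXX | (1,1)=+1→OXO/OO./XXX*; (1,2)=-1→OXO/O.O/XXX
ply 3: OXO/OO./XXX is terminal -1 (X); from O.O/O../XXX depth 10

PV length from [O.O/O../XXX]: 2 plies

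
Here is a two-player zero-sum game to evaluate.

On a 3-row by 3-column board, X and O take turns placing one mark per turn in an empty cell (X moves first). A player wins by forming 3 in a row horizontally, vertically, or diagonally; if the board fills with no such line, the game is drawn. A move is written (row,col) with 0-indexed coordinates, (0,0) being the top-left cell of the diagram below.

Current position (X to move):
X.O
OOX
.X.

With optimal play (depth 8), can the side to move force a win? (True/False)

p1 X@[X.O/OOX/.X.]: (0,1)[XXO/OOX/.X.]-1 (2,0)[X.O/OOX/XX.]+0* (2,2)[X.O/OOX/.XX]-1
p2 O@[X.O/OOX/XX.]: (0,1)[XOO/OOX/XX.]-1 (2,2)[X.O/OOX/XXO]+0*
p3 X@[X.O/OOX/XXO]: (0,1)[XXO/OOX/XXO]+0*
p4 O@[XXO/OOX/XXO] terminal +0; root [X.O/OOX/.X.] d8

X winning at [X.O/OOX/.X.]: False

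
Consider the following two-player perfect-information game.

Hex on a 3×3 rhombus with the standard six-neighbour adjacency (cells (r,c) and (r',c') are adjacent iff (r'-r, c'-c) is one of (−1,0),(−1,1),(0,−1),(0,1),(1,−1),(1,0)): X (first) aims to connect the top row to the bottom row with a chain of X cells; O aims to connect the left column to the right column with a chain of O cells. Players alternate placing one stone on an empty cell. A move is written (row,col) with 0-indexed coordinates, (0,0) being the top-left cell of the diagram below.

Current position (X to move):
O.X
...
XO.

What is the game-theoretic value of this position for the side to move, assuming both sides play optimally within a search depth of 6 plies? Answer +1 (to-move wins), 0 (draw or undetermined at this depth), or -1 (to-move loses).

p1 X@[O.X/.../XO.]: (0,1)[OXX/.../XO.]+1* (1,0)[O.X/X../XO.]+1 (1,1)[O.X/.X./XO.]+1 (1,2)[O.X/..X/XO.]+1 (2,2)[O.X/.../XOX]+1
p2 O@[OXX/.../XO.]: (1,0)[OXX/O../XO.]-1* (1,1)[OXX/.O./XO.]-1 (1,2)[OXX/..O/XO.]-1 (2,2)[OXX/.../XOO]-1
p3 X@[OXX/O../XO.]: (1,1)[OXX/OX./XO.]+1* (1,2)[OXX/O.X/XO.]+1 (2,2)[OXX/O../XOX]+1
p4 O@[OXX/OX./XO.] terminal -1; root [O.X/.../XO.] d6

value(O.X/.../XO., X) = +1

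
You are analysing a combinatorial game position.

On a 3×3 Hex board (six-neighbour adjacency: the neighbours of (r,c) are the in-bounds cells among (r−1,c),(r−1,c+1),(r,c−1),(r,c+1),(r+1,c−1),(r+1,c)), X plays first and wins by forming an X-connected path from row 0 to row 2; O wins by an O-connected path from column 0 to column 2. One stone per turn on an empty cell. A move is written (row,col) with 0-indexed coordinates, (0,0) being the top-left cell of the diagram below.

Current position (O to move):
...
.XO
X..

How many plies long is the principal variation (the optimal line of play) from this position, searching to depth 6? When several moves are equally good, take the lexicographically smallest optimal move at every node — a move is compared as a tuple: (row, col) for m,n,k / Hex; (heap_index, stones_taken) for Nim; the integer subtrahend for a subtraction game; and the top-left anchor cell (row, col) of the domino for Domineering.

PV length from [.../.XO/X..]: 2 plies

ply 1, O at .../.XO/X.. | (0,0)=-1→O../.XO/X..*; (0,1)=-1→.O./.XO/X..; (0,2)=-1→..O/.XO/X..; (1,0)=-1→.../OXO/X..; (2,1)=-1→.../.XO/XO.; (2,2)=-1→.../.XO/X.O
ply 2, X at O../.XO/X.. | (0,1)=+1→OX./.XO/X..*; (0,2)=+1→O.X/.XO/X..; (1,0)=+1→O../XXO/X..; (2,1)=+1→O../.XO/XX.; (2,2)=+1→O../.XO/X.X
ply 3: OX./.XO/X.. is terminal -1 (O); from .../.XO/X.. depth 6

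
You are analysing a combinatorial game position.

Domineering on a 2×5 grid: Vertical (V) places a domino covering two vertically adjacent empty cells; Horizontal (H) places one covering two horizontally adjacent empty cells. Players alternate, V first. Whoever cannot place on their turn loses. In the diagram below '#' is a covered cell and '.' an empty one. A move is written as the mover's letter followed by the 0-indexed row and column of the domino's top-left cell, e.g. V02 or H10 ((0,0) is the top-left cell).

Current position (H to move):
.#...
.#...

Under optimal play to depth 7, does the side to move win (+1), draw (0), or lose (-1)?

[.#.../.#...] H move#1: H02:-1/.###./.#...*, H03:-1/.#.##/.#..., H12:-1/.#.../.###., H13:-1/.#.../.#.##
[.###./.#...] V move#2: V00:-1/####./##..., V04:+1/.####/.#..#*
[.####/.#..#] H move#3: H12:-1/.####/.####*
[.####/.####] V move#4: V00:+1/#####/#####*
[#####/#####] end (terminal -1, H#5); searched .#.../.#... to 7

value(.#.../.#..., H) = -1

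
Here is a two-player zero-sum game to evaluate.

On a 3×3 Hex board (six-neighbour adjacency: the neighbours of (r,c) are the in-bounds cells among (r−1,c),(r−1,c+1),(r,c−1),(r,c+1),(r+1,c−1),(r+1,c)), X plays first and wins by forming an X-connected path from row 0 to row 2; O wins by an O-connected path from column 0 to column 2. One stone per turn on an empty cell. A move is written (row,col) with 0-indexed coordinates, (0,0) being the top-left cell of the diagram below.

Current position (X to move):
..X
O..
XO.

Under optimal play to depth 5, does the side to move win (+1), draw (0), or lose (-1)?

ply 1, X at ..X/O../XO. | (0,0)=-1→X.X/O../XO.; (0,1)=-1→.XX/O../XO.; (1,1)=+1→..X/OX./XO.*; (1,2)=+1→..X/O.X/XO.; (2,2)=+1→..X/O../XOX
ply 2: ..X/OX./XO. is terminal -1 (O); from ..X/O../XO. depth 5

value(..X/O../XO., X) = +1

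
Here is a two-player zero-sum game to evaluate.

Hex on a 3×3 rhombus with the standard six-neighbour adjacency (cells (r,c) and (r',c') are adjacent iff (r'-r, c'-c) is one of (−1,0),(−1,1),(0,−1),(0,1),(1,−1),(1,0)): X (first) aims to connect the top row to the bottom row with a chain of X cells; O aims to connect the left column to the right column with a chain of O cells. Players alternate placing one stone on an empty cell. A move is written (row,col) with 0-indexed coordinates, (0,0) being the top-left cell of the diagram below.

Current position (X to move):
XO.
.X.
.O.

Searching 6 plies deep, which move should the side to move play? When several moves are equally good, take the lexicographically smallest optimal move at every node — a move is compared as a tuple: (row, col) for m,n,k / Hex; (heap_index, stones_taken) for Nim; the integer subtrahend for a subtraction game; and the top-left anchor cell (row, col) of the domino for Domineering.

ply 1, X at XO./.X./.O. | (0,2)=-1→XOX/.X./.O.; (1,0)=-1→XO./XX./.O.; (1,2)=+1→XO./.XX/.O.*; (2,0)=+1→XO./.X./XO.; (2,2)=+1→XO./.X./.OX
ply 2, O at XO./.XX/.O. | (0,2)=-1→XOO/.XX/.O.*; (1,0)=-1→XO./OXX/.O.; (2,0)=-1→XO./.XX/OO.; (2,2)=-1→XO./.XX/.OO
ply 3, X at XOO/.XX/.O. | (1,0)=+1→XOO/XXX/.O.*; (2,0)=-1→XOO/.XX/XO.; (2,2)=-1→XOO/.XX/.OX
ply 4, O at XOO/XXX/.O. | (2,0)=-1→XOO/XXX/OO.*; (2,2)=-1→XOO/XXX/.OO
ply 5, X at XOO/XXX/OO. | (2,2)=+1→XOO/XXX/OOX*
ply 6: XOO/XXX/OOX is terminal -1 (O); from XO./.X./.O. depth 6

X's best at [XO./.X./.O.]: (1,2)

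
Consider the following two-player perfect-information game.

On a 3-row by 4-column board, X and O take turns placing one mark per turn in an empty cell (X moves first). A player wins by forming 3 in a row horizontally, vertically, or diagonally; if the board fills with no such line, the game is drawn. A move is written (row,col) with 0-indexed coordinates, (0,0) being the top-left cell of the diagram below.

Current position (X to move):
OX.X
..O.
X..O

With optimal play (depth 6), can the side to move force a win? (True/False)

X winning at [OX.X/..O./X..O]: True

[OX.X/..O./X..O] X move#1: (0,2):+1/OXXX/..O./X..O*, (1,0):+0/OX.X/X.O./X..O, (1,1):+1/OX.X/.XO./X..O, (1,3):+0/OX.X/..OX/X..O, (2,1):+1/OX.X/..O./XX.O, (2,2):+1/OX.X/..O./X.XO
[OXXX/..O./X..O] end (terminal -1, O#2); searched OX.X/..O./X..O to 6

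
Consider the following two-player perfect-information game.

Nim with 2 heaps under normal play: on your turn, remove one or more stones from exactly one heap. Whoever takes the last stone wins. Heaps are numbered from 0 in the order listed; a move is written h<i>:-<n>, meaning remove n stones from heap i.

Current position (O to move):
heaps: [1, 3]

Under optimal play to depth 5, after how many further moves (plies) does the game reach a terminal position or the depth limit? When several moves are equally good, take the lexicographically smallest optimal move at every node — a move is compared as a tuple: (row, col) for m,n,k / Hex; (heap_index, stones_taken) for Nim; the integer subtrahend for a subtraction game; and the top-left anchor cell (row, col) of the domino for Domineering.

PV length from [(1,3)]: 3 plies

ply 1, O at (1,3) | h0:-1=-1→(0,3); h1:-1=-1→(1,2); h1:-2=+1→(1,1)*; h1:-3=-1→(1,0)
ply 2, X at (1,1) | h0:-1=-1→(0,1)*; h1:-1=-1→(1,0)
ply 3, O at (0,1) | h1:-1=+1→(0,0)*
ply 4: (0,0) is terminal -1 (X); from (1,3) depth 5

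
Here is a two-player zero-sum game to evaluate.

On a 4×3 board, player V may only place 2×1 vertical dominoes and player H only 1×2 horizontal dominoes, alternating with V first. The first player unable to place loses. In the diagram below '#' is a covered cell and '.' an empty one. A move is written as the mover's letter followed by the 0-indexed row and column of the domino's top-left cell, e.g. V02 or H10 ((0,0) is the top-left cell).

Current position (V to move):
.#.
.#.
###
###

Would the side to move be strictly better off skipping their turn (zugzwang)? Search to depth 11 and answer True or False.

p1 V@[.#./.#./###/###]: V00[##./##./###/###]+1* V02[.##/.##/###/###]+1
p2 H@[##./##./###/###] terminal -1; root [.#./.#./###/###] d11
if V skipped the turn, H would face:
~ p1 H@[.#./.#./###/###] terminal -1; root [.#./.#./###/###] d11
compare (V): move=+1 vs pass=+1

zugzwang(.#./.#./###/###, V) = False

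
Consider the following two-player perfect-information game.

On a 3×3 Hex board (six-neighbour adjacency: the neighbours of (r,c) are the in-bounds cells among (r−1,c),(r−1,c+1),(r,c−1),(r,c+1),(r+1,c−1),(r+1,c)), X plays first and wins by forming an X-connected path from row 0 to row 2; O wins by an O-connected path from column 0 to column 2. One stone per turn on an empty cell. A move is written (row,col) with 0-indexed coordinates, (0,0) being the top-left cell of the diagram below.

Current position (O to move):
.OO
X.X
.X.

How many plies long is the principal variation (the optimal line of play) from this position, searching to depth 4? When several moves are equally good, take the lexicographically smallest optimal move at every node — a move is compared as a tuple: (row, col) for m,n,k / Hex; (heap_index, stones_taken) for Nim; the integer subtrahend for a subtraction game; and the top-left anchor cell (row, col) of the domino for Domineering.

ply 1, O at .OO/X.X/.X. | (0,0)=+1→OOO/X.X/.X.*; (1,1)=+1→.OO/XOX/.X.; (2,0)=+1→.OO/X.X/OX.; (2,2)=-1→.OO/X.X/.XO
ply 2: OOO/X.X/.X. is terminal -1 (X); from .OO/X.X/.X. depth 4

PV length from [.OO/X.X/.X.]: 1 ply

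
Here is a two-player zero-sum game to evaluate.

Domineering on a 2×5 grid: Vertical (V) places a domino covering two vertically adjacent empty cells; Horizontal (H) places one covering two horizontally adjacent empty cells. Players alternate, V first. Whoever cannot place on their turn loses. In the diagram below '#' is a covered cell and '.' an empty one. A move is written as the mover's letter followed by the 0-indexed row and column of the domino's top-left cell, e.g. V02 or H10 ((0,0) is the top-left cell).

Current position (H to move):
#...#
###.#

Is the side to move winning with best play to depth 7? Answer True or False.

ply 1, H at #...#/###.# | H01=-1→###.#/###.#; H02=+1→#.###/###.#*
ply 2: #.###/###.# is terminal -1 (V); from #...#/###.# depth 7

H winning at [#...#/###.#]: True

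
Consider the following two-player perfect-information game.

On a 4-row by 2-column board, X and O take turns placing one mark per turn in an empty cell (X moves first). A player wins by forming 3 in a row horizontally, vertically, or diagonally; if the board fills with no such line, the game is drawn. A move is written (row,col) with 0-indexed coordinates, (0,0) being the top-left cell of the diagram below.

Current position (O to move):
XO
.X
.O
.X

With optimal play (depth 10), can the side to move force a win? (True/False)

[XO/.X/.O/.X] O move#1: (1,0):+0/XO/OX/.O/.X*, (2,0):+0/XO/.X/OO/.X, (3,0):+0/XO/.X/.O/OX
[XO/OX/.O/.X] X move#2: (2,0):+0/XO/OX/XO/.X*, (3,0):+0/XO/OX/.O/XX
[XO/OX/XO/.X] O move#3: (3,0):+0/XO/OX/XO/OX*
[XO/OX/XO/OX] end (terminal +0, X#4); searched XO/.X/.O/.X to 10

O winning at [XO/.X/.O/.X]: False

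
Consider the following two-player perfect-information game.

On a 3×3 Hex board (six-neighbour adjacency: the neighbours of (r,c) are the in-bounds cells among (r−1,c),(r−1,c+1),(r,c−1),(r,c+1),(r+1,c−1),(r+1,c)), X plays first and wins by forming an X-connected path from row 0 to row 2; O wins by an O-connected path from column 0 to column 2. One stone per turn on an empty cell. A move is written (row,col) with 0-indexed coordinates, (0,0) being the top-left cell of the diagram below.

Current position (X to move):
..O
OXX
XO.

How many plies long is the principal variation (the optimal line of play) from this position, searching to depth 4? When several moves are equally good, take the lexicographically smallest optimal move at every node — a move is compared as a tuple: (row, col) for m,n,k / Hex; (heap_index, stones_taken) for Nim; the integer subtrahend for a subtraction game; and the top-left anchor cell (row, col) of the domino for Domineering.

[..O/OXX/XO.] X move#1: (0,0):-1/X.O/OXX/XO., (0,1):+1/.XO/OXX/XO.*, (2,2):-1/..O/OXX/XOX
[.XO/OXX/XO.] end (terminal -1, O#2); searched ..O/OXX/XO. to 4

PV length from [..O/OXX/XO.]: 1 ply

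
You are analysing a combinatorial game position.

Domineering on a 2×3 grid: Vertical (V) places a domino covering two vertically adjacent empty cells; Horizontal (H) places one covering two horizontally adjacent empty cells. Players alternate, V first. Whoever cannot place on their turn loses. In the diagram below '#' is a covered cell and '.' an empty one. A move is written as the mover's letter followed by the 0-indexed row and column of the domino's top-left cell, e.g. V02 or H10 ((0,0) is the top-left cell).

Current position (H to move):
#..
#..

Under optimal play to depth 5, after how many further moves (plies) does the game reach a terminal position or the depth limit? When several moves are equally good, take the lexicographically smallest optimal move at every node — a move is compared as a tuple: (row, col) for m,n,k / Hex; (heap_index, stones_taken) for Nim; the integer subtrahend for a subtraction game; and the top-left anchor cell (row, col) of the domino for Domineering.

p1 H@[#../#..]: H01[###/#..]+1* H11[#../###]+1
p2 V@[###/#..] terminal -1; root [#../#..] d5

PV length from [#../#..]: 1 ply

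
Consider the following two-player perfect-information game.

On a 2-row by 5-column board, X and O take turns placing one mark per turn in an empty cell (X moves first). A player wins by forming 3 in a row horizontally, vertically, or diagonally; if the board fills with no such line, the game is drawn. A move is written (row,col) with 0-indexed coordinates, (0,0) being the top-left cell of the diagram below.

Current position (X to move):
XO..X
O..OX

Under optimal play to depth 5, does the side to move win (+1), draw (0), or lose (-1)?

p1 X@[XO..X/O..OX]: (0,2)[XOX.X/O..OX]+0* (0,3)[XO.XX/O..OX]+0 (1,1)[XO..X/OX.OX]+0 (1,2)[XO..X/O.XOX]+0
p2 O@[XOX.X/O..OX]: (0,3)[XOXOX/O..OX]+0* (1,1)[XOX.X/OO.OX]-1 (1,2)[XOX.X/O.OOX]-1
p3 X@[XOXOX/O..OX]: (1,1)[XOXOX/OX.OX]+0* (1,2)[XOXOX/O.XOX]+0
p4 O@[XOXOX/OX.OX]: (1,2)[XOXOX/OXOOX]+0*
p5 X@[XOXOX/OXOOX] terminal +0; root [XO..X/O..OX] d5

value(XO..X/O..OX, X) = 0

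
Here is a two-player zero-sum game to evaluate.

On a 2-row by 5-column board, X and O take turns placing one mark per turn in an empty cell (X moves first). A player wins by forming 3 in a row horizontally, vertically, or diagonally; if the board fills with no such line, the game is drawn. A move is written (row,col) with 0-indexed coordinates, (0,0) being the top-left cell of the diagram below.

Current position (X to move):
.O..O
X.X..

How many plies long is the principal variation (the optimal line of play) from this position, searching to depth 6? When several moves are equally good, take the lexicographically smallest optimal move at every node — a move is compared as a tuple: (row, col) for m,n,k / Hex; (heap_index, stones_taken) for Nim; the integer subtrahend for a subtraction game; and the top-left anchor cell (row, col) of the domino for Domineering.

[.O..O/X.X..] X move#1: (0,0):+0/XO..O/X.X.., (0,2):+0/.OX.O/X.X.., (0,3):+0/.O.XO/X.X.., (1,1):+1/.O..O/XXX..*, (1,3):+1/.O..O/X.XX., (1,4):+1/.O..O/X.X.X
[.O..O/XXX..] end (terminal -1, O#2); searched .O..O/X.X.. to 6

PV length from [.O..O/X.X..]: 1 ply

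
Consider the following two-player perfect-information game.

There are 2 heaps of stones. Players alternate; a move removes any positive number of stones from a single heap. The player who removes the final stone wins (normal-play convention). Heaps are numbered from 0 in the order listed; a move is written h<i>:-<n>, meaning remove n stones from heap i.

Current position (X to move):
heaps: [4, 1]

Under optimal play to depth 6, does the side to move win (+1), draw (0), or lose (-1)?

p1 X@[(4,1)]: h0:-1[(3,1)]-1 h0:-2[(2,1)]-1 h0:-3[(1,1)]+1* h0:-4[(0,1)]-1 h1:-1[(4,0)]-1
p2 O@[(1,1)]: h0:-1[(0,1)]-1* h1:-1[(1,0)]-1
p3 X@[(0,1)]: h1:-1[(0,0)]+1*
p4 O@[(0,0)] terminal -1; root [(4,1)] d6

value((4,1), X) = +1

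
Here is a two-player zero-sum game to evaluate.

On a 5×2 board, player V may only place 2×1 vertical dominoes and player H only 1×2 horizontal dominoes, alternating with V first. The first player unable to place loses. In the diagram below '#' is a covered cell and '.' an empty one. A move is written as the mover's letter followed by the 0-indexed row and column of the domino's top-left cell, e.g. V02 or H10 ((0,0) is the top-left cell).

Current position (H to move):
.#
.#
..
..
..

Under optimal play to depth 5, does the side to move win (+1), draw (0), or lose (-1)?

p1 H@[.#/.#/../../..]: H20[.#/.#/##/../..]-1 H30[.#/.#/../##/..]+1* H40[.#/.#/../../##]-1
p2 V@[.#/.#/../##/..]: V00[##/##/../##/..]-1* V10[.#/##/#./##/..]-1
p3 H@[##/##/../##/..]: H20[##/##/##/##/..]+1* H40[##/##/../##/##]+1
p4 V@[##/##/##/##/..] terminal -1; root [.#/.#/../../..] d5

value(.#/.#/../../.., H) = +1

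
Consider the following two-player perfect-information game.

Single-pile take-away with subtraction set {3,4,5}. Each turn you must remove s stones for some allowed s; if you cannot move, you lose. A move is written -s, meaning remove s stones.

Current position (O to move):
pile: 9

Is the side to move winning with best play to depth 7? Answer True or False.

p1 O@[9]: -3[6]-1* -4[5]-1 -5[4]-1
p2 X@[6]: -3[3]-1 -4[2]+1* -5[1]+1
p3 O@[2] terminal -1; root [9] d7

O winning at [9]: False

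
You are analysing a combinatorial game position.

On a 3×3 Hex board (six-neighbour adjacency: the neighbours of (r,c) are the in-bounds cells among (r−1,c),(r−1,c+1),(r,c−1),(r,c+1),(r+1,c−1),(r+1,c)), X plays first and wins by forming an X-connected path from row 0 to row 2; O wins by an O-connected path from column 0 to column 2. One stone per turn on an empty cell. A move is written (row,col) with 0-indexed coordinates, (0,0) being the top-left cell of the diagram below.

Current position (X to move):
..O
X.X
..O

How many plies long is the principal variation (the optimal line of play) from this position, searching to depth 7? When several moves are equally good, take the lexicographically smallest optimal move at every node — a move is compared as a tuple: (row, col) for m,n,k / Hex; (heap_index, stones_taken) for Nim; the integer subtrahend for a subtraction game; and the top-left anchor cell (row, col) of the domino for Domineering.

PV length from [..O/X.X/..O]: 5 plies

p1 X@[..O/X.X/..O]: (0,0)[X.O/X.X/..O]-1 (0,1)[.XO/X.X/..O]-1 (1,1)[..O/XXX/..O]+1* (2,0)[..O/X.X/X.O]+1 (2,1)[..O/X.X/.XO]+1
p2 O@[..O/XXX/..O]: (0,0)[O.O/XXX/..O]-1* (0,1)[.OO/XXX/..O]-1 (2,0)[..O/XXX/O.O]-1 (2,1)[..O/XXX/.OO]-1
p3 X@[O.O/XXX/..O]: (0,1)[OXO/XXX/..O]+1* (2,0)[O.O/XXX/X.O]-1 (2,1)[O.O/XXX/.XO]-1
p4 O@[OXO/XXX/..O]: (2,0)[OXO/XXX/O.O]-1* (2,1)[OXO/XXX/.OO]-1
p5 X@[OXO/XXX/O.O]: (2,1)[OXO/XXX/OXO]+1*
p6 O@[OXO/XXX/OXO] terminal -1; root [..O/X.X/..O] d7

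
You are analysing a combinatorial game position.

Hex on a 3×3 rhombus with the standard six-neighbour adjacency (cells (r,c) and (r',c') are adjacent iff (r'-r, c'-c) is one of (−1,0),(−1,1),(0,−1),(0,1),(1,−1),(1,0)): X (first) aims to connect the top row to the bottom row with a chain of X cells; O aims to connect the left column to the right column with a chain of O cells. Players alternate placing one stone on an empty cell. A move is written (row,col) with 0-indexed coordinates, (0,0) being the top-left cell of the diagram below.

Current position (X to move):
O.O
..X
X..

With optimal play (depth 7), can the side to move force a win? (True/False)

X winning at [O.O/..X/X..]: True

p1 X@[O.O/..X/X..]: (0,1)[OXO/..X/X..]+1* (1,0)[O.O/X.X/X..]-1 (1,1)[O.O/.XX/X..]-1 (2,1)[O.O/..X/XX.]-1 (2,2)[O.O/..X/X.X]-1
p2 O@[OXO/..X/X..]: (1,0)[OXO/O.X/X..]-1* (1,1)[OXO/.OX/X..]-1 (2,1)[OXO/..X/XO.]-1 (2,2)[OXO/..X/X.O]-1
p3 X@[OXO/O.X/X..]: (1,1)[OXO/OXX/X..]+1* (2,1)[OXO/O.X/XX.]-1 (2,2)[OXO/O.X/X.X]-1
p4 O@[OXO/OXX/X..] terminal -1; root [O.O/..X/X..] d7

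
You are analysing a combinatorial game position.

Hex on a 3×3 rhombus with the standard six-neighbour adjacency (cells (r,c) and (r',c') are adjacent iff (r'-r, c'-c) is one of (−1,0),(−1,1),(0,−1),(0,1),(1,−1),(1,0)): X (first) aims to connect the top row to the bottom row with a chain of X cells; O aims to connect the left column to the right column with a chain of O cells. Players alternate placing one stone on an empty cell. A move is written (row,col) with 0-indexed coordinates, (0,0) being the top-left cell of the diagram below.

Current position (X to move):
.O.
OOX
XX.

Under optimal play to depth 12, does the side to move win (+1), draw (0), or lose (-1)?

ply 1, X at .O./OOX/XX. | (0,0)=-1→XO./OOX/XX.; (0,2)=+1→.OX/OOX/XX.*; (2,2)=-1→.O./OOX/XXX
ply 2: .OX/OOX/XX. is terminal -1 (O); from .O./OOX/XX. depth 12

value(.O./OOX/XX., X) = +1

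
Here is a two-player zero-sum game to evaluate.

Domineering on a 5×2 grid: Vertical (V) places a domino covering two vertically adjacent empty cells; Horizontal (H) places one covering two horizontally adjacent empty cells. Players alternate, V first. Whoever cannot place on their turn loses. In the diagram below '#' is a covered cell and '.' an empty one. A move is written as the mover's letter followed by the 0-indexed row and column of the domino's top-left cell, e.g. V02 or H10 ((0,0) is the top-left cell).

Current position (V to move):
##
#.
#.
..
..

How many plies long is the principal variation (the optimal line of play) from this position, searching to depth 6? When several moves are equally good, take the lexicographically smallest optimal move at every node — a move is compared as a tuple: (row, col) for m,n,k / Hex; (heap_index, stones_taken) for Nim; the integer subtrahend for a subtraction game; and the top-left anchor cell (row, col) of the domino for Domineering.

p1 V@[##/#./#./../..]: V11[##/##/##/../..]-1 V21[##/#./##/.#/..]-1 V30[##/#./#./#./#.]+1* V31[##/#./#./.#/.#]+1
p2 H@[##/#./#./#./#.] terminal -1; root [##/#./#./../..] d6

PV length from [##/#./#./../..]: 1 ply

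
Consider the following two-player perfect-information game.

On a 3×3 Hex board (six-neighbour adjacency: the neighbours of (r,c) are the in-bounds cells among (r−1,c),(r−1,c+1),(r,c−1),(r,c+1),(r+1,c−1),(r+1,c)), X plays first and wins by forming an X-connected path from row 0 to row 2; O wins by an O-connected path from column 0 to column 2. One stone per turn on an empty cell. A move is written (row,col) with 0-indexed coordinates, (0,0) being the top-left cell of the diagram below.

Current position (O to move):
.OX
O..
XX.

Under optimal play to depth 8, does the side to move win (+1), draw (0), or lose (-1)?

value(.OX/O../XX., O) = -1

ply 1, O at .OX/O../XX. | (0,0)=-1→OOX/O../XX.*; (1,1)=-1→.OX/OO./XX.; (1,2)=-1→.OX/O.O/XX.; (2,2)=-1→.OX/O../XXO
ply 2, X at OOX/O../XX. | (1,1)=+1→OOX/OX./XX.*; (1,2)=+1→OOX/O.X/XX.; (2,2)=+1→OOX/O../XXX
ply 3: OOX/OX./XX. is terminal -1 (O); from .OX/O../XX. depth 8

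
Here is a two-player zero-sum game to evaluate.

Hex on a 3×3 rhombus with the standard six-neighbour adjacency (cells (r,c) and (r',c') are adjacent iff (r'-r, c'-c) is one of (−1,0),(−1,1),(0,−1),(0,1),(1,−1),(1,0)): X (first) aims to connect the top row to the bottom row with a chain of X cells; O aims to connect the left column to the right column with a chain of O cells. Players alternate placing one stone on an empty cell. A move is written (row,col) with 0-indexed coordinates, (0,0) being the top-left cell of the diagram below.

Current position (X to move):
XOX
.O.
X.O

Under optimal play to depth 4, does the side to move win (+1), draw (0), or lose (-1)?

value(XOX/.O./X.O, X) = +1

[XOX/.O./X.O] X move#1: (1,0):+1/XOX/XO./X.O*, (1,2):+1/XOX/.OX/X.O, (2,1):+1/XOX/.O./XXO
[XOX/XO./X.O] end (terminal -1, O#2); searched XOX/.O./X.O to 4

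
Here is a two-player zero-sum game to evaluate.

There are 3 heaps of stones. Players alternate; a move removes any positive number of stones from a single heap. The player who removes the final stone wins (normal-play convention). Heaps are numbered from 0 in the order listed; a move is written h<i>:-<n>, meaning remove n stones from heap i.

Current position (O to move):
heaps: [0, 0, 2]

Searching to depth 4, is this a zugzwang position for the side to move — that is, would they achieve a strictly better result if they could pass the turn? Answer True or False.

p1 O@[(0,0,2)]: h2:-1[(0,0,1)]-1 h2:-2[(0,0,0)]+1*
p2 X@[(0,0,0)] terminal -1; root [(0,0,2)] d4
pass branch (X moves first from the same position):
  | p1 X@[(0,0,2)]: h2:-1[(0,0,1)]-1 h2:-2[(0,0,0)]+1*
  | p2 O@[(0,0,0)] terminal -1; root [(0,0,2)] d4
O moving scores +1; O passing scores -1

zugzwang((0,0,2), O) = False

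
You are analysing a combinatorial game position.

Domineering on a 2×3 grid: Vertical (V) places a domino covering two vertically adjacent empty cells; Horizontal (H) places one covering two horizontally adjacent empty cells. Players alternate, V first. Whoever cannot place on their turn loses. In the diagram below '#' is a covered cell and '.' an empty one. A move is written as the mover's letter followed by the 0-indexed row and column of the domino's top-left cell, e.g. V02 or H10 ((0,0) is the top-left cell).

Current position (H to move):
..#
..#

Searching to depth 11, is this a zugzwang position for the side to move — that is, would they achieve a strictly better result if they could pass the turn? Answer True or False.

zugzwang(..#/..#, H) = False

[..#/..#] H move#1: H00:+1/###/..#*, H10:+1/..#/###
[###/..#] end (terminal -1, V#2); searched ..#/..# to 11
if H skipped the turn, V would face:
~ [..#/..#] V move#1: V00:+1/#.#/#.#*, V01:+1/.##/.##
~ [#.#/#.#] end (terminal -1, H#2); searched ..#/..# to 11
compare (H): move=+1 vs pass=-1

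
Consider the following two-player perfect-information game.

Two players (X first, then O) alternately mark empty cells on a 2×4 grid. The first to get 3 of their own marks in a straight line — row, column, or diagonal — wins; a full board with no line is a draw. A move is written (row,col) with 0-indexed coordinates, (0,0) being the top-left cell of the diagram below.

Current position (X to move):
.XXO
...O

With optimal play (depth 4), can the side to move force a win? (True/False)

X winning at [.XXO/...O]: True

[.XXO/...O] X move#1: (0,0):+1/XXXO/...O*, (1,0):+0/.XXO/X..O, (1,1):+0/.XXO/.X.O, (1,2):+0/.XXO/..XO
[XXXO/...O] end (terminal -1, O#2); searched .XXO/...O to 4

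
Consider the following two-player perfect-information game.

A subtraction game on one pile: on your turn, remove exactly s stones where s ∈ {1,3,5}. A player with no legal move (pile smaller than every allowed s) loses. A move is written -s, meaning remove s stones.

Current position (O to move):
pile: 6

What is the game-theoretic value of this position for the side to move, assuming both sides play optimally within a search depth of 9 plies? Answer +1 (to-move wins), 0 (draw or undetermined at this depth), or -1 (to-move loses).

value(6, O) = -1

p1 O@[6]: -1[5]-1* -3[3]-1 -5[1]-1
p2 X@[5]: -1[4]+1* -3[2]+1 -5[0]+1
p3 O@[4]: -1[3]-1* -3[1]-1
p4 X@[3]: -1[2]+1* -3[0]+1
p5 O@[2]: -1[1]-1*
p6 X@[1]: -1[0]+1*
p7 O@[0] terminal -1; root [6] d9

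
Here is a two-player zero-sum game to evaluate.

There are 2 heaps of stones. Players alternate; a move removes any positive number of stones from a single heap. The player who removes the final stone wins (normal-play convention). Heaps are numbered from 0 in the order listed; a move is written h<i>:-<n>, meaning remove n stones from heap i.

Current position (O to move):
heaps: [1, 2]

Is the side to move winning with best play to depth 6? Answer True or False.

p1 O@[(1,2)]: h0:-1[(0,2)]-1 h1:-1[(1,1)]+1* h1:-2[(1,0)]-1
p2 X@[(1,1)]: h0:-1[(0,1)]-1* h1:-1[(1,0)]-1
p3 O@[(0,1)]: h1:-1[(0,0)]+1*
p4 X@[(0,0)] terminal -1; root [(1,2)] d6

O winning at [(1,2)]: True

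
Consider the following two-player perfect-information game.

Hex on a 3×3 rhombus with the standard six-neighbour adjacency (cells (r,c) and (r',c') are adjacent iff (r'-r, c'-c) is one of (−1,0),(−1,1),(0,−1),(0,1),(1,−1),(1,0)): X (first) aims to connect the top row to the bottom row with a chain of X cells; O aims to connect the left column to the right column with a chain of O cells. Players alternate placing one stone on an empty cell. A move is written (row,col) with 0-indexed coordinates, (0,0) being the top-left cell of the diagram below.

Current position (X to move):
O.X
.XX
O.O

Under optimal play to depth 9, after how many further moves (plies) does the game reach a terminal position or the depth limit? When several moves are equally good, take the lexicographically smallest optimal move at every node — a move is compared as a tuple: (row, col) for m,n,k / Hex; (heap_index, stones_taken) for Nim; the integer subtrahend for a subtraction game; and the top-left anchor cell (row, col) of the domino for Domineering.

p1 X@[O.X/.XX/O.O]: (0,1)[OXX/.XX/O.O]-1 (1,0)[O.X/XXX/O.O]-1 (2,1)[O.X/.XX/OXO]+1*
p2 O@[O.X/.XX/OXO] terminal -1; root [O.X/.XX/O.O] d9

PV length from [O.X/.XX/O.O]: 1 ply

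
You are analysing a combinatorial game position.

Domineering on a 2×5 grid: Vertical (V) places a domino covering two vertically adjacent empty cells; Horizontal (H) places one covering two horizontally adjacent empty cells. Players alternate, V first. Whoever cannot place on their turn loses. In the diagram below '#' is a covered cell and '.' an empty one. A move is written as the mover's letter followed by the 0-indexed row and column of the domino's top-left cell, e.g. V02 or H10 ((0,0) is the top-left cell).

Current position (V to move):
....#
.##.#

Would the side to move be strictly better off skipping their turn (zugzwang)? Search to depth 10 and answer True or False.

ply 1, V at ....#/.##.# | V00=-1→#...#/###.#*; V03=-1→...##/.####
ply 2, H at #...#/###.# | H01=-1→###.#/###.#; H02=+1→#.###/###.#*
ply 3: #.###/###.# is terminal -1 (V); from ....#/.##.# depth 10
suppose V passes — search the same position with H to move:
pass> ply 1, H at ....#/.##.# | H00=-1→##..#/.##.#*; H01=-1→.##.#/.##.#; H02=-1→..###/.##.#
pass> ply 2, V at ##..#/.##.# | V03=+1→##.##/.####*
pass> ply 3: ##.##/.#### is terminal -1 (H); from ....#/.##.# depth 10
for V: play -1, pass +1

zugzwang(....#/.##.#, V) = True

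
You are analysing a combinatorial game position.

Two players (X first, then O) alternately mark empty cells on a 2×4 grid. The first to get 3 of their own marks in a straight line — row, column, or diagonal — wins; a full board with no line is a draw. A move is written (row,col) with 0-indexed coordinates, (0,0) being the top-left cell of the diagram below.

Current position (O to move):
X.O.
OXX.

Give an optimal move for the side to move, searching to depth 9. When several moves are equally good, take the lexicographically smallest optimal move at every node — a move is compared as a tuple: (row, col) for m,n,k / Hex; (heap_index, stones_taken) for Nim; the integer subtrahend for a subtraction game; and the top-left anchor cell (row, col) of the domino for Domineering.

O's best at [X.O./OXX.]: (1,3)

ply 1, O at X.O./OXX. | (0,1)=-1→XOO./OXX.; (0,3)=-1→X.OO/OXX.; (1,3)=+0→X.O./OXXO*
ply 2, X at X.O./OXXO | (0,1)=+0→XXO./OXXO*; (0,3)=+0→X.OX/OXXO
ply 3, O at XXO./OXXO | (0,3)=+0→XXOO/OXXO*
ply 4: XXOO/OXXO is terminal +0 (X); from X.O./OXX. depth 9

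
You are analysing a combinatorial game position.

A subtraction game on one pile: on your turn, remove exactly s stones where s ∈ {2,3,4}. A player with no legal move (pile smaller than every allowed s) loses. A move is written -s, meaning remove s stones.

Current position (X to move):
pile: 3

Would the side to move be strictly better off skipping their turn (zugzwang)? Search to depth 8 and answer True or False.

ply 1, X at 3 | -2=+1→1*; -3=+1→0
ply 2: 1 is terminal -1 (O); from 3 depth 8
suppose X passes — search the same position with O to move:
pass> ply 1, O at 3 | -2=+1→1*; -3=+1→0
pass> ply 2: 1 is terminal -1 (X); from 3 depth 8
for X: play +1, pass -1

zugzwang(3, X) = False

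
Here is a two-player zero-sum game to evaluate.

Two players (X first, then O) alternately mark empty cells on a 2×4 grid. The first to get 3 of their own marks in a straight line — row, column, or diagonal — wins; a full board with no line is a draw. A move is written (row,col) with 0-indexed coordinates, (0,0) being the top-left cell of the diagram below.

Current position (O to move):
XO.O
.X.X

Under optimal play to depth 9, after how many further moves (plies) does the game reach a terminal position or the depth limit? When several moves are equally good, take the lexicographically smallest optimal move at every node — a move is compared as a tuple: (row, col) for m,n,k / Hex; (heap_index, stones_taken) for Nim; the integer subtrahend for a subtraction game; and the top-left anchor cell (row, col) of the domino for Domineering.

PV length from [XO.O/.X.X]: 1 ply

p1 O@[XO.O/.X.X]: (0,2)[XOOO/.X.X]+1* (1,0)[XO.O/OX.X]-1 (1,2)[XO.O/.XOX]+0
p2 X@[XOOO/.X.X] terminal -1; root [XO.O/.X.X] d9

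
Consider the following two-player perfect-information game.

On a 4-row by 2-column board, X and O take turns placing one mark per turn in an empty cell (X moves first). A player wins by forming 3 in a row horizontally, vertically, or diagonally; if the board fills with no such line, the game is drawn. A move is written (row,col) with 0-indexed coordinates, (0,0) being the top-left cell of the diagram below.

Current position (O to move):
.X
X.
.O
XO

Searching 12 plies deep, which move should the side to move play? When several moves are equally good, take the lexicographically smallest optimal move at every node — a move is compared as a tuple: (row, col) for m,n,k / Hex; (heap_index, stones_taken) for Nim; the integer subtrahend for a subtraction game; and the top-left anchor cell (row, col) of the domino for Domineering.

O's best at [.X/X./.O/XO]: (1,1)

[.X/X./.O/XO] O move#1: (0,0):-1/OX/X./.O/XO, (1,1):+1/.X/XO/.O/XO*, (2,0):+0/.X/X./OO/XO
[.X/XO/.O/XO] end (terminal -1, X#2); searched .X/X./.O/XO to 12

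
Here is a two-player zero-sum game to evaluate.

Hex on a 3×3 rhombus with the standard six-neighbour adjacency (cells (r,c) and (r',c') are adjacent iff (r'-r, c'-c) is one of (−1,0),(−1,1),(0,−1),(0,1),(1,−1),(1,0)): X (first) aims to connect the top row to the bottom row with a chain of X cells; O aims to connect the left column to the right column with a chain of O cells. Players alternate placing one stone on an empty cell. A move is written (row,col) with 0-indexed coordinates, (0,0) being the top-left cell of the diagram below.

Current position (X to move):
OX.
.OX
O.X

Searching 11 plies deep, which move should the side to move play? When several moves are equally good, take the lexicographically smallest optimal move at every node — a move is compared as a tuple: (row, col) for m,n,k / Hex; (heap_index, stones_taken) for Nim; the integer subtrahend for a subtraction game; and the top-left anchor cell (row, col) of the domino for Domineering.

ply 1, X at OX./.OX/O.X | (0,2)=+1→OXX/.OX/O.X*; (1,0)=-1→OX./XOX/O.X; (2,1)=-1→OX./.OX/OXX
ply 2: OXX/.OX/O.X is terminal -1 (O); from OX./.OX/O.X depth 11

X's best at [OX./.OX/O.X]: (0,2)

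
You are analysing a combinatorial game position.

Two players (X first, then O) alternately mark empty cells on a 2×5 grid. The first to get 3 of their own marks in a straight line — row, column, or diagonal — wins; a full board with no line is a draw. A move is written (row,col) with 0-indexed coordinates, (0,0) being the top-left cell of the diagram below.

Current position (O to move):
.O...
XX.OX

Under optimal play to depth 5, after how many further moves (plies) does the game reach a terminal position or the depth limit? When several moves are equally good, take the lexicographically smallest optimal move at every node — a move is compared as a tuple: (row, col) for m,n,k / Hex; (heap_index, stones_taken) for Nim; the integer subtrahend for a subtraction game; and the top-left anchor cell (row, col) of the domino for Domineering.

PV length from [.O.../XX.OX]: 5 plies

ply 1, O at .O.../XX.OX | (0,0)=-1→OO.../XX.OX; (0,2)=-1→.OO../XX.OX; (0,3)=-1→.O.O./XX.OX; (0,4)=-1→.O..O/XX.OX; (1,2)=+0→.O.../XXOOX*
ply 2, X at .O.../XXOOX | (0,0)=+0→XO.../XXOOX*; (0,2)=+0→.OX../XXOOX; (0,3)=+0→.O.X./XXOOX; (0,4)=-1→.O..X/XXOOX
ply 3, O at XO.../XXOOX | (0,2)=+0→XOO../XXOOX*; (0,3)=+0→XO.O./XXOOX; (0,4)=+0→XO..O/XXOOX
ply 4, X at XOO../XXOOX | (0,3)=+0→XOOX./XXOOX*; (0,4)=-1→XOO.X/XXOOX
ply 5, O at XOOX./XXOOX | (0,4)=+0→XOOXO/XXOOX*
ply 6: XOOXO/XXOOX is terminal +0 (X); from .O.../XX.OX depth 5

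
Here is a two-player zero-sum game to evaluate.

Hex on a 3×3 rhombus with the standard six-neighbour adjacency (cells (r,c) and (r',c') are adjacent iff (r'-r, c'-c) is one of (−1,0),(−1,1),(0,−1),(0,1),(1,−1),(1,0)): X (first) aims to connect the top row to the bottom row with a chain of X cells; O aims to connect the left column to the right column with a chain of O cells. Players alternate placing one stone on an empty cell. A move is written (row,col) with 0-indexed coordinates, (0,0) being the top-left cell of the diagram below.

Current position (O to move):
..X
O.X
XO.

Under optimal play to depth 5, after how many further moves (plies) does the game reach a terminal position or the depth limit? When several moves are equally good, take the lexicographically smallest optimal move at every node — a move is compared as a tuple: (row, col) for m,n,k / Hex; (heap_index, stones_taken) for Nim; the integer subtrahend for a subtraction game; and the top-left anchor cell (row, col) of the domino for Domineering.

PV length from [..X/O.X/XO.]: 4 plies

[..X/O.X/XO.] O move#1: (0,0):-1/O.X/O.X/XO.*, (0,1):-1/.OX/O.X/XO., (1,1):-1/..X/OOX/XO., (2,2):-1/..X/O.X/XOO
[O.X/O.X/XO.] X move#2: (0,1):+1/OXX/O.X/XO.*, (1,1):+1/O.X/OXX/XO., (2,2):+1/O.X/O.X/XOX
[OXX/O.X/XO.] O move#3: (1,1):-1/OXX/OOX/XO.*, (2,2):-1/OXX/O.X/XOO
[OXX/OOX/XO.] X move#4: (2,2):+1/OXX/OOX/XOX*
[OXX/OOX/XOX] end (terminal -1, O#5); searched ..X/O.X/XO. to 5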